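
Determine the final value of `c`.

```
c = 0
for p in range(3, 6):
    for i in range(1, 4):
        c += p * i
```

72

p=3,i=1: c = 0+3 = 3
p=3,i=2: c = 3+6 = 9
p=3,i=3: c = 9+9 = 18
p=4,i=1: c = 18+4 = 22
p=4,i=2: c = 22+8 = 30
p=4,i=3: c = 30+12 = 42
p=5,i=1: c = 42+5 = 47
p=5,i=2: c = 47+10 = 57
p=5,i=3: c = 57+15 = 72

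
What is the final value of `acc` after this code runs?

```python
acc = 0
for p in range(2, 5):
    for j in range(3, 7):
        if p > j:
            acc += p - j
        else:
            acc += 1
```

12

p=2,j=3: not 2>3, acc = 0+1 = 1
p=2,j=4: not 2>4, acc = 1+1 = 2
p=2,j=5: not 2>5, acc = 2+1 = 3
p=2,j=6: not 2>6, acc = 3+1 = 4
p=3,j=3: not 3>3, acc = 4+1 = 5
p=3,j=4: not 3>4, acc = 5+1 = 6
p=3,j=5: not 3>5, acc = 6+1 = 7
p=3,j=6: not 3>6, acc = 7+1 = 8
p=4,j=3: 4>3, acc = 8+1 = 9
p=4,j=4: not 4>4, acc = 9+1 = 10
p=4,j=5: not 4>5, acc = 10+1 = 11
p=4,j=6: not 4>6, acc = 11+1 = 12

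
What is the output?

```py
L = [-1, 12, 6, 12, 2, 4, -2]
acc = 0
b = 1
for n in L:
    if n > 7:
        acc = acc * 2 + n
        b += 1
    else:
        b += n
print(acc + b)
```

n=-1: not >7; b=0
n=12: >7, acc = 0*2+12 = 12; b=1
n=6: not >7; b=7
n=12: >7, acc = 12*2+12 = 36; b=8
n=2: not >7; b=10
n=4: not >7; b=14
n=-2: not >7; b=12
acc+b = 36+12 = 48

48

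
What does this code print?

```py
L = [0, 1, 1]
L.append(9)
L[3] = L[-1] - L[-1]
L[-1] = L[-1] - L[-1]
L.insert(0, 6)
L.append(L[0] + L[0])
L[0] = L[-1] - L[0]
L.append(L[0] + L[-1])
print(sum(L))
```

append 9 → [0, 1, 1, 9]
L[3] = L[-1]-L[-1] = 9-9 = 0 → [0, 1, 1, 0]
L[-1] = L[-1]-L[-1] = 0-0 = 0 → [0, 1, 1, 0]
insert 6 at 0 → [6, 0, 1, 1, 0]
append L[0]+L[0] = 6+6 = 12 → [6, 0, 1, 1, 0, 12]
L[0] = L[-1]-L[0] = 12-6 = 6 → [6, 0, 1, 1, 0, 12]
append L[0]+L[-1] = 6+12 = 18 → [6, 0, 1, 1, 0, 12, 18]
sum = 38

38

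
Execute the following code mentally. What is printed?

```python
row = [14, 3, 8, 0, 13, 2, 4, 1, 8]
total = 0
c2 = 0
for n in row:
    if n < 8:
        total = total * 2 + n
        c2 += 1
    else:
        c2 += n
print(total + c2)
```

n=14: not <8; c2=14
n=3: <8, total = 0*2+3 = 3; c2=15
n=8: not <8; c2=23
n=0: <8, total = 3*2+0 = 6; c2=24
n=13: not <8; c2=37
n=2: <8, total = 6*2+2 = 14; c2=38
n=4: <8, total = 14*2+4 = 32; c2=39
n=1: <8, total = 32*2+1 = 65; c2=40
n=8: not <8; c2=48
total+c2 = 65+48 = 113

113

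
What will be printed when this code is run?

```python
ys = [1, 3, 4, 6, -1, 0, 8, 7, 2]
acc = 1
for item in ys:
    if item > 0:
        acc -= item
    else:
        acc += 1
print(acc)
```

-28

item=1: >0, acc = 1-1 = 0
item=3: >0, acc = 0-3 = -3
item=4: >0, acc = (-3)-4 = -7
item=6: >0, acc = (-7)-6 = -13
item=-1: not >0, acc = (-13)+1 = -12
item=0: not >0, acc = (-12)+1 = -11
item=8: >0, acc = (-11)-8 = -19
item=7: >0, acc = (-19)-7 = -26
item=2: >0, acc = (-26)-2 = -28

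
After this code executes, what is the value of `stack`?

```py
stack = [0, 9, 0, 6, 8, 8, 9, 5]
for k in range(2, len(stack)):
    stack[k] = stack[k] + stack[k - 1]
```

k=2: stack[2] = 0+9 = 9 → [0, 9, 9, 6, 8, 8, 9, 5]
k=3: stack[3] = 6+9 = 15 → [0, 9, 9, 15, 8, 8, 9, 5]
k=4: stack[4] = 8+15 = 23 → [0, 9, 9, 15, 23, 8, 9, 5]
k=5: stack[5] = 8+23 = 31 → [0, 9, 9, 15, 23, 31, 9, 5]
k=6: stack[6] = 9+31 = 40 → [0, 9, 9, 15, 23, 31, 40, 5]
k=7: stack[7] = 5+40 = 45 → [0, 9, 9, 15, 23, 31, 40, 45]

[0, 9, 9, 15, 23, 31, 40, 45]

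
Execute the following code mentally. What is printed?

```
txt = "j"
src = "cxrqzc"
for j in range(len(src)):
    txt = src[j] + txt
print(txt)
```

czqrxcj

j=0: prepend 'c' → 'cj'
j=1: prepend 'x' → 'xcj'
j=2: prepend 'r' → 'rxcj'
j=3: prepend 'q' → 'qrxcj'
j=4: prepend 'z' → 'zqrxcj'
j=5: prepend 'c' → 'czqrxcj'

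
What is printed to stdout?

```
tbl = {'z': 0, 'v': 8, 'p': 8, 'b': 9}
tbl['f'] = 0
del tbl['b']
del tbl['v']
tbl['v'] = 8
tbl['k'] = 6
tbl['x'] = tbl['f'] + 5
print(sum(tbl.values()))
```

27

tbl['f'] = 0 → {'z': 0, 'v': 8, 'p': 8, 'b': 9, 'f': 0}
del 'b' → {'z': 0, 'v': 8, 'p': 8, 'f': 0}
del 'v' → {'z': 0, 'p': 8, 'f': 0}
tbl['v'] = 8 → {'z': 0, 'p': 8, 'f': 0, 'v': 8}
tbl['k'] = 6 → {'z': 0, 'p': 8, 'f': 0, 'v': 8, 'k': 6}
tbl['x'] = tbl['f']+5 = 5 → {'z': 0, 'p': 8, 'f': 0, 'v': 8, 'k': 6, 'x': 5}
sum of values = 27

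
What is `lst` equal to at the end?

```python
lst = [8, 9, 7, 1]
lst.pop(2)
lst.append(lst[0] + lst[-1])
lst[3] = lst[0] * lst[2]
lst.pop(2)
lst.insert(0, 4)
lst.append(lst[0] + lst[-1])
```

[4, 8, 9, 8, 12]

pop(2) removes 7 → [8, 9, 1]
append lst[0]+lst[-1] = 8+1 = 9 → [8, 9, 1, 9]
lst[3] = lst[0]*lst[2] = 8*1 = 8 → [8, 9, 1, 8]
pop(2) removes 1 → [8, 9, 8]
insert 4 at 0 → [4, 8, 9, 8]
append lst[0]+lst[-1] = 4+8 = 12 → [4, 8, 9, 8, 12]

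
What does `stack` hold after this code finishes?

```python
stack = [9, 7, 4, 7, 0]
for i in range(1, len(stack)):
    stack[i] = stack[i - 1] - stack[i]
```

[9, 2, -2, -9, -9]

i=1: stack[1] = 9-7 = 2 → [9, 2, 4, 7, 0]
i=2: stack[2] = 2-4 = -2 → [9, 2, -2, 7, 0]
i=3: stack[3] = (-2)-7 = -9 → [9, 2, -2, -9, 0]
i=4: stack[4] = (-9)-0 = -9 → [9, 2, -2, -9, -9]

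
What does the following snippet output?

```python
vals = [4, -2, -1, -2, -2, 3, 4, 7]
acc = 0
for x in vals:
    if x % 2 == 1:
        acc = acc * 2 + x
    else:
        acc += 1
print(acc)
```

35

x=4: not odd, acc = 0+1 = 1
x=-2: not odd, acc = 1+1 = 2
x=-1: odd, acc = 2*2+(-1) = 3
x=-2: not odd, acc = 3+1 = 4
x=-2: not odd, acc = 4+1 = 5
x=3: odd, acc = 5*2+3 = 13
x=4: not odd, acc = 13+1 = 14
x=7: odd, acc = 14*2+7 = 35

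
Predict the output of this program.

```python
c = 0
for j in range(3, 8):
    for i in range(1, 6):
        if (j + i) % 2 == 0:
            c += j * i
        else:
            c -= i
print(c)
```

159

j=3,i=1: even sum, c = 0+3 = 3
j=3,i=2: odd sum, c = 3-2 = 1
j=3,i=3: even sum, c = 1+9 = 10
j=3,i=4: odd sum, c = 10-4 = 6
j=3,i=5: even sum, c = 6+15 = 21
j=4,i=1: odd sum, c = 21-1 = 20
j=4,i=2: even sum, c = 20+8 = 28
j=4,i=3: odd sum, c = 28-3 = 25
j=4,i=4: even sum, c = 25+16 = 41
j=4,i=5: odd sum, c = 41-5 = 36
j=5,i=1: even sum, c = 36+5 = 41
j=5,i=2: odd sum, c = 41-2 = 39
j=5,i=3: even sum, c = 39+15 = 54
j=5,i=4: odd sum, c = 54-4 = 50
j=5,i=5: even sum, c = 50+25 = 75
j=6,i=1: odd sum, c = 75-1 = 74
j=6,i=2: even sum, c = 74+12 = 86
j=6,i=3: odd sum, c = 86-3 = 83
j=6,i=4: even sum, c = 83+24 = 107
j=6,i=5: odd sum, c = 107-5 = 102
j=7,i=1: even sum, c = 102+7 = 109
j=7,i=2: odd sum, c = 109-2 = 107
j=7,i=3: even sum, c = 107+21 = 128
j=7,i=4: odd sum, c = 128-4 = 124
j=7,i=5: even sum, c = 124+35 = 159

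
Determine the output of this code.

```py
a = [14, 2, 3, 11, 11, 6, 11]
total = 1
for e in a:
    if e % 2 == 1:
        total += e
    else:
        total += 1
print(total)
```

40

e=14: not odd, total = 1+1 = 2
e=2: not odd, total = 2+1 = 3
e=3: odd, total = 3+3 = 6
e=11: odd, total = 6+11 = 17
e=11: odd, total = 17+11 = 28
e=6: not odd, total = 28+1 = 29
e=11: odd, total = 29+11 = 40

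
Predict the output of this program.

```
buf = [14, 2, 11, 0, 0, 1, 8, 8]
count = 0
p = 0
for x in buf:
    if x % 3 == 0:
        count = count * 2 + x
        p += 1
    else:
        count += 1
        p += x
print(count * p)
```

x=14: not %3==0, count = 0+1 = 1; p=14
x=2: not %3==0, count = 1+1 = 2; p=16
x=11: not %3==0, count = 2+1 = 3; p=27
x=0: %3==0, count = 3*2+0 = 6; p=28
x=0: %3==0, count = 6*2+0 = 12; p=29
x=1: not %3==0, count = 12+1 = 13; p=30
x=8: not %3==0, count = 13+1 = 14; p=38
x=8: not %3==0, count = 14+1 = 15; p=46
count*p = 15*46 = 690

690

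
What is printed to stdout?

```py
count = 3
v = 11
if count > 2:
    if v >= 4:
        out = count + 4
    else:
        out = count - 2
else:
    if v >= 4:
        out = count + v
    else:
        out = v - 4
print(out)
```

7

count=3, v=11
count > 2 is True; v >= 4 is True
→ out = count + 4 = 7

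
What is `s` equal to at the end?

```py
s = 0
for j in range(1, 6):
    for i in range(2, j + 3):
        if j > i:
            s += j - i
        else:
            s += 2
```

j=1,i=2: not 1>2, s = 0+2 = 2
j=1,i=3: not 1>3, s = 2+2 = 4
j=2,i=2: not 2>2, s = 4+2 = 6
j=2,i=3: not 2>3, s = 6+2 = 8
j=2,i=4: not 2>4, s = 8+2 = 10
j=3,i=2: 3>2, s = 10+1 = 11
j=3,i=3: not 3>3, s = 11+2 = 13
j=3,i=4: not 3>4, s = 13+2 = 15
j=3,i=5: not 3>5, s = 15+2 = 17
j=4,i=2: 4>2, s = 17+2 = 19
j=4,i=3: 4>3, s = 19+1 = 20
j=4,i=4: not 4>4, s = 20+2 = 22
j=4,i=5: not 4>5, s = 22+2 = 24
j=4,i=6: not 4>6, s = 24+2 = 26
j=5,i=2: 5>2, s = 26+3 = 29
j=5,i=3: 5>3, s = 29+2 = 31
j=5,i=4: 5>4, s = 31+1 = 32
j=5,i=5: not 5>5, s = 32+2 = 34
j=5,i=6: not 5>6, s = 34+2 = 36
j=5,i=7: not 5>7, s = 36+2 = 38

38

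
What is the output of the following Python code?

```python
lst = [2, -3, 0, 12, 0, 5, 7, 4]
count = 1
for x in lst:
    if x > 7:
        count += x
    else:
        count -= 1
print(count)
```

x=2: not >7, count = 1-1 = 0
x=-3: not >7, count = 0-1 = -1
x=0: not >7, count = (-1)-1 = -2
x=12: >7, count = (-2)+12 = 10
x=0: not >7, count = 10-1 = 9
x=5: not >7, count = 9-1 = 8
x=7: not >7, count = 8-1 = 7
x=4: not >7, count = 7-1 = 6

6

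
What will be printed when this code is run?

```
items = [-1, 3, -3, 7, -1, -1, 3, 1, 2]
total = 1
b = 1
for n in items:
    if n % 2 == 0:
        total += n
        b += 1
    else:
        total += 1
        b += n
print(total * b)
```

110

n=-1: not even, total = 1+1 = 2; b=0
n=3: not even, total = 2+1 = 3; b=3
n=-3: not even, total = 3+1 = 4; b=0
n=7: not even, total = 4+1 = 5; b=7
n=-1: not even, total = 5+1 = 6; b=6
n=-1: not even, total = 6+1 = 7; b=5
n=3: not even, total = 7+1 = 8; b=8
n=1: not even, total = 8+1 = 9; b=9
n=2: even, total = 9+2 = 11; b=10
total*b = 11*10 = 110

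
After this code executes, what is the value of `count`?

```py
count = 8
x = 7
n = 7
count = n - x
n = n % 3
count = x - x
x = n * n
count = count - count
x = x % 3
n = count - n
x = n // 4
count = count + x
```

-1

count = 7-7 = 0
n = 7%3 = 1
count = 7-7 = 0
x = 1*1 = 1
count = 0-0 = 0
x = 1%3 = 1
n = 0-1 = -1
x = (-1)//4 = -1
count = 0+(-1) = -1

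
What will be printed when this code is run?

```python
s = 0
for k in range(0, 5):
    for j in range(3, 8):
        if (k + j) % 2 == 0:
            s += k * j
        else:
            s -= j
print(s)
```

55

k=0,j=3: odd sum, s = 0-3 = -3
k=0,j=4: even sum, s = (-3)+0 = -3
k=0,j=5: odd sum, s = (-3)-5 = -8
k=0,j=6: even sum, s = (-8)+0 = -8
k=0,j=7: odd sum, s = (-8)-7 = -15
k=1,j=3: even sum, s = (-15)+3 = -12
k=1,j=4: odd sum, s = (-12)-4 = -16
k=1,j=5: even sum, s = (-16)+5 = -11
k=1,j=6: odd sum, s = (-11)-6 = -17
k=1,j=7: even sum, s = (-17)+7 = -10
k=2,j=3: odd sum, s = (-10)-3 = -13
k=2,j=4: even sum, s = (-13)+8 = -5
k=2,j=5: odd sum, s = (-5)-5 = -10
k=2,j=6: even sum, s = (-10)+12 = 2
k=2,j=7: odd sum, s = 2-7 = -5
k=3,j=3: even sum, s = (-5)+9 = 4
k=3,j=4: odd sum, s = 4-4 = 0
k=3,j=5: even sum, s = 0+15 = 15
k=3,j=6: odd sum, s = 15-6 = 9
k=3,j=7: even sum, s = 9+21 = 30
k=4,j=3: odd sum, s = 30-3 = 27
k=4,j=4: even sum, s = 27+16 = 43
k=4,j=5: odd sum, s = 43-5 = 38
k=4,j=6: even sum, s = 38+24 = 62
k=4,j=7: odd sum, s = 62-7 = 55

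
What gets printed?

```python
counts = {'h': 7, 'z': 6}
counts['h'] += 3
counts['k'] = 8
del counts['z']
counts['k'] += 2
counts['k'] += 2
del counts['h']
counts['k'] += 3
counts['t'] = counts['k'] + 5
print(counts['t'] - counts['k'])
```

counts['h'] = 7+3 = 10 → {'h': 10, 'z': 6}
counts['k'] = 8 → {'h': 10, 'z': 6, 'k': 8}
del 'z' → {'h': 10, 'k': 8}
counts['k'] = 8+2 = 10 → {'h': 10, 'k': 10}
counts['k'] = 10+2 = 12 → {'h': 10, 'k': 12}
del 'h' → {'k': 12}
counts['k'] = 12+3 = 15 → {'k': 15}
counts['t'] = counts['k']+5 = 20 → {'k': 15, 't': 20}
counts['t']-counts['k'] = 20-15 = 5

5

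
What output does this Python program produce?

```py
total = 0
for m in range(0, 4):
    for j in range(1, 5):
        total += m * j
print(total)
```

m=0,j=1: total = 0+0 = 0
m=0,j=2: total = 0+0 = 0
m=0,j=3: total = 0+0 = 0
m=0,j=4: total = 0+0 = 0
m=1,j=1: total = 0+1 = 1
m=1,j=2: total = 1+2 = 3
m=1,j=3: total = 3+3 = 6
m=1,j=4: total = 6+4 = 10
m=2,j=1: total = 10+2 = 12
m=2,j=2: total = 12+4 = 16
m=2,j=3: total = 16+6 = 22
m=2,j=4: total = 22+8 = 30
m=3,j=1: total = 30+3 = 33
m=3,j=2: total = 33+6 = 39
m=3,j=3: total = 39+9 = 48
m=3,j=4: total = 48+12 = 60

60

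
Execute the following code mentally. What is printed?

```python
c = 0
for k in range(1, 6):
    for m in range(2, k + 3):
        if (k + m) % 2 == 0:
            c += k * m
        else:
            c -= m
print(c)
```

131

k=1,m=2: odd sum, c = 0-2 = -2
k=1,m=3: even sum, c = (-2)+3 = 1
k=2,m=2: even sum, c = 1+4 = 5
k=2,m=3: odd sum, c = 5-3 = 2
k=2,m=4: even sum, c = 2+8 = 10
k=3,m=2: odd sum, c = 10-2 = 8
k=3,m=3: even sum, c = 8+9 = 17
k=3,m=4: odd sum, c = 17-4 = 13
k=3,m=5: even sum, c = 13+15 = 28
k=4,m=2: even sum, c = 28+8 = 36
k=4,m=3: odd sum, c = 36-3 = 33
k=4,m=4: even sum, c = 33+16 = 49
k=4,m=5: odd sum, c = 49-5 = 44
k=4,m=6: even sum, c = 44+24 = 68
k=5,m=2: odd sum, c = 68-2 = 66
k=5,m=3: even sum, c = 66+15 = 81
k=5,m=4: odd sum, c = 81-4 = 77
k=5,m=5: even sum, c = 77+25 = 102
k=5,m=6: odd sum, c = 102-6 = 96
k=5,m=7: even sum, c = 96+35 = 131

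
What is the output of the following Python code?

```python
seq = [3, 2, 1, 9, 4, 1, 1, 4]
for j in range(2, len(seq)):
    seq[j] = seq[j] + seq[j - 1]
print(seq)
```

j=2: seq[2] = 1+2 = 3 → [3, 2, 3, 9, 4, 1, 1, 4]
j=3: seq[3] = 9+3 = 12 → [3, 2, 3, 12, 4, 1, 1, 4]
j=4: seq[4] = 4+12 = 16 → [3, 2, 3, 12, 16, 1, 1, 4]
j=5: seq[5] = 1+16 = 17 → [3, 2, 3, 12, 16, 17, 1, 4]
j=6: seq[6] = 1+17 = 18 → [3, 2, 3, 12, 16, 17, 18, 4]
j=7: seq[7] = 4+18 = 22 → [3, 2, 3, 12, 16, 17, 18, 22]

[3, 2, 3, 12, 16, 17, 18, 22]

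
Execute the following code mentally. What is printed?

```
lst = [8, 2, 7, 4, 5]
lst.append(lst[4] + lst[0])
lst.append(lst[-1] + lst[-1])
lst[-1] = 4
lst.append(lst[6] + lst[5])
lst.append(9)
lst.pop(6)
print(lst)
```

append lst[4]+lst[0] = 5+8 = 13 → [8, 2, 7, 4, 5, 13]
append lst[-1]+lst[-1] = 13+13 = 26 → [8, 2, 7, 4, 5, 13, 26]
lst[-1] = 4 → [8, 2, 7, 4, 5, 13, 4]
append lst[6]+lst[5] = 4+13 = 17 → [8, 2, 7, 4, 5, 13, 4, 17]
append 9 → [8, 2, 7, 4, 5, 13, 4, 17, 9]
pop(6) removes 4 → [8, 2, 7, 4, 5, 13, 17, 9]

[8, 2, 7, 4, 5, 13, 17, 9]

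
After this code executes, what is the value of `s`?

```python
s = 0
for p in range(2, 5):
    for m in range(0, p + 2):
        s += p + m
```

78

p=2,m=0: s = 0+2 = 2
p=2,m=1: s = 2+3 = 5
p=2,m=2: s = 5+4 = 9
p=2,m=3: s = 9+5 = 14
p=3,m=0: s = 14+3 = 17
p=3,m=1: s = 17+4 = 21
p=3,m=2: s = 21+5 = 26
p=3,m=3: s = 26+6 = 32
p=3,m=4: s = 32+7 = 39
p=4,m=0: s = 39+4 = 43
p=4,m=1: s = 43+5 = 48
p=4,m=2: s = 48+6 = 54
p=4,m=3: s = 54+7 = 61
p=4,m=4: s = 61+8 = 69
p=4,m=5: s = 69+9 = 78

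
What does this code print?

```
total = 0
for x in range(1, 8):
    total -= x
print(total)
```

x=1: total = 0-1 = -1
x=2: total = (-1)-2 = -3
x=3: total = (-3)-3 = -6
x=4: total = (-6)-4 = -10
x=5: total = (-10)-5 = -15
x=6: total = (-15)-6 = -21
x=7: total = (-21)-7 = -28

-28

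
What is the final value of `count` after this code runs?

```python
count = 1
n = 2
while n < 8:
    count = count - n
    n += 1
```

n=2: count = 1-2 = -1
n=3: count = (-1)-3 = -4
n=4: count = (-4)-4 = -8
n=5: count = (-8)-5 = -13
n=6: count = (-13)-6 = -19
n=7: count = (-19)-7 = -26

-26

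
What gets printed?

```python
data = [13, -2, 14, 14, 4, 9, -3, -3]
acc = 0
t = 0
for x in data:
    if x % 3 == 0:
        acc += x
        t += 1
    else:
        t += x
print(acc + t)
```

x=13: not %3==0; t=13
x=-2: not %3==0; t=11
x=14: not %3==0; t=25
x=14: not %3==0; t=39
x=4: not %3==0; t=43
x=9: %3==0, acc = 0+9 = 9; t=44
x=-3: %3==0, acc = 9+(-3) = 6; t=45
x=-3: %3==0, acc = 6+(-3) = 3; t=46
acc+t = 3+46 = 49

49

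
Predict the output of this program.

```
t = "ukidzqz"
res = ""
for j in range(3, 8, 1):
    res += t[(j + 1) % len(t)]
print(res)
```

zqzuk

j=3: add t[4]='z' → 'z'
j=4: add t[5]='q' → 'zq'
j=5: add t[6]='z' → 'zqz'
j=6: add t[0]='u' → 'zqzu'
j=7: add t[1]='k' → 'zqzuk'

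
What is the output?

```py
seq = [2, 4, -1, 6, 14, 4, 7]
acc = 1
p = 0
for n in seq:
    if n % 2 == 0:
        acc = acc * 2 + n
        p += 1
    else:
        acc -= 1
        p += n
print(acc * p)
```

1573

n=2: even, acc = 1*2+2 = 4; p=1
n=4: even, acc = 4*2+4 = 12; p=2
n=-1: not even, acc = 12-1 = 11; p=1
n=6: even, acc = 11*2+6 = 28; p=2
n=14: even, acc = 28*2+14 = 70; p=3
n=4: even, acc = 70*2+4 = 144; p=4
n=7: not even, acc = 144-1 = 143; p=11
acc*p = 143*11 = 1573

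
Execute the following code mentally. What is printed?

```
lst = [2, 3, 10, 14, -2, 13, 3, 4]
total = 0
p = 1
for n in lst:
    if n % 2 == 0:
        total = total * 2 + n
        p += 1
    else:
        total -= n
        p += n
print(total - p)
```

n=2: even, total = 0*2+2 = 2; p=2
n=3: not even, total = 2-3 = -1; p=5
n=10: even, total = (-1)*2+10 = 8; p=6
n=14: even, total = 8*2+14 = 30; p=7
n=-2: even, total = 30*2+(-2) = 58; p=8
n=13: not even, total = 58-13 = 45; p=21
n=3: not even, total = 45-3 = 42; p=24
n=4: even, total = 42*2+4 = 88; p=25
total-p = 88-25 = 63

63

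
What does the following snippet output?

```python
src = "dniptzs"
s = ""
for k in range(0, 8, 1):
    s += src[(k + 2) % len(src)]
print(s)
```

iptzsdni

k=0: add src[2]='i' → 'i'
k=1: add src[3]='p' → 'ip'
k=2: add src[4]='t' → 'ipt'
k=3: add src[5]='z' → 'iptz'
k=4: add src[6]='s' → 'iptzs'
k=5: add src[0]='d' → 'iptzsd'
k=6: add src[1]='n' → 'iptzsdn'
k=7: add src[2]='i' → 'iptzsdni'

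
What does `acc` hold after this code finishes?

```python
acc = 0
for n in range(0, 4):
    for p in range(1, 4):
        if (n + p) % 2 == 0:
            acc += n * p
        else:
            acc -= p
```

8

n=0,p=1: odd sum, acc = 0-1 = -1
n=0,p=2: even sum, acc = (-1)+0 = -1
n=0,p=3: odd sum, acc = (-1)-3 = -4
n=1,p=1: even sum, acc = (-4)+1 = -3
n=1,p=2: odd sum, acc = (-3)-2 = -5
n=1,p=3: even sum, acc = (-5)+3 = -2
n=2,p=1: odd sum, acc = (-2)-1 = -3
n=2,p=2: even sum, acc = (-3)+4 = 1
n=2,p=3: odd sum, acc = 1-3 = -2
n=3,p=1: even sum, acc = (-2)+3 = 1
n=3,p=2: odd sum, acc = 1-2 = -1
n=3,p=3: even sum, acc = (-1)+9 = 8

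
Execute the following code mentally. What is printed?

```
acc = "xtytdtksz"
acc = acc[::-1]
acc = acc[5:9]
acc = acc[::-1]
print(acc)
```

reverse → 'zsktdtytx'
slice [5:9] → 'tytx'
reverse → 'xtyt'

xtyt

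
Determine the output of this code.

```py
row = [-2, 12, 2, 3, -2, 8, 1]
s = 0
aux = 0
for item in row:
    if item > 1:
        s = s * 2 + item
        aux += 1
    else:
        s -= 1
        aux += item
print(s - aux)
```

item=-2: not >1, s = 0-1 = -1; aux=-2
item=12: >1, s = (-1)*2+12 = 10; aux=-1
item=2: >1, s = 10*2+2 = 22; aux=0
item=3: >1, s = 22*2+3 = 47; aux=1
item=-2: not >1, s = 47-1 = 46; aux=-1
item=8: >1, s = 46*2+8 = 100; aux=0
item=1: not >1, s = 100-1 = 99; aux=1
s-aux = 99-1 = 98

98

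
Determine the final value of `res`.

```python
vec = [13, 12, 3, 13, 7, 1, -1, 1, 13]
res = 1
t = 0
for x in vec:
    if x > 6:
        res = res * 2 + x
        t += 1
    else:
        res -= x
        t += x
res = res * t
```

3501

x=13: >6, res = 1*2+13 = 15; t=1
x=12: >6, res = 15*2+12 = 42; t=2
x=3: not >6, res = 42-3 = 39; t=5
x=13: >6, res = 39*2+13 = 91; t=6
x=7: >6, res = 91*2+7 = 189; t=7
x=1: not >6, res = 189-1 = 188; t=8
x=-1: not >6, res = 188-(-1) = 189; t=7
x=1: not >6, res = 189-1 = 188; t=8
x=13: >6, res = 188*2+13 = 389; t=9
res*t = 389*9 = 3501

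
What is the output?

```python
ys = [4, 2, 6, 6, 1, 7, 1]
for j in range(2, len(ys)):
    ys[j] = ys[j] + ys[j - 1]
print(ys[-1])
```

23

j=2: ys[2] = 6+2 = 8 → [4, 2, 8, 6, 1, 7, 1]
j=3: ys[3] = 6+8 = 14 → [4, 2, 8, 14, 1, 7, 1]
j=4: ys[4] = 1+14 = 15 → [4, 2, 8, 14, 15, 7, 1]
j=5: ys[5] = 7+15 = 22 → [4, 2, 8, 14, 15, 22, 1]
j=6: ys[6] = 1+22 = 23 → [4, 2, 8, 14, 15, 22, 23]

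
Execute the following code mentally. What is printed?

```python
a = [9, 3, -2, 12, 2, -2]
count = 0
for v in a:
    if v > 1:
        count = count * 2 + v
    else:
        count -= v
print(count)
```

120

v=9: >1, count = 0*2+9 = 9
v=3: >1, count = 9*2+3 = 21
v=-2: not >1, count = 21-(-2) = 23
v=12: >1, count = 23*2+12 = 58
v=2: >1, count = 58*2+2 = 118
v=-2: not >1, count = 118-(-2) = 120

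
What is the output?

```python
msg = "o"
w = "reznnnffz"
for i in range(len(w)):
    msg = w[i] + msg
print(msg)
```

zffnnnzero

i=0: prepend 'r' → 'ro'
i=1: prepend 'e' → 'ero'
i=2: prepend 'z' → 'zero'
i=3: prepend 'n' → 'nzero'
i=4: prepend 'n' → 'nnzero'
i=5: prepend 'n' → 'nnnzero'
i=6: prepend 'f' → 'fnnnzero'
i=7: prepend 'f' → 'ffnnnzero'
i=8: prepend 'z' → 'zffnnnzero'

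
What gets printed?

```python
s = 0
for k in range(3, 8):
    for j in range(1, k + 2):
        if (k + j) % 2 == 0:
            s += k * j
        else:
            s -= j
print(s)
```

202

k=3,j=1: even sum, s = 0+3 = 3
k=3,j=2: odd sum, s = 3-2 = 1
k=3,j=3: even sum, s = 1+9 = 10
k=3,j=4: odd sum, s = 10-4 = 6
k=4,j=1: odd sum, s = 6-1 = 5
k=4,j=2: even sum, s = 5+8 = 13
k=4,j=3: odd sum, s = 13-3 = 10
k=4,j=4: even sum, s = 10+16 = 26
k=4,j=5: odd sum, s = 26-5 = 21
k=5,j=1: even sum, s = 21+5 = 26
k=5,j=2: odd sum, s = 26-2 = 24
k=5,j=3: even sum, s = 24+15 = 39
k=5,j=4: odd sum, s = 39-4 = 35
k=5,j=5: even sum, s = 35+25 = 60
k=5,j=6: odd sum, s = 60-6 = 54
k=6,j=1: odd sum, s = 54-1 = 53
k=6,j=2: even sum, s = 53+12 = 65
k=6,j=3: odd sum, s = 65-3 = 62
k=6,j=4: even sum, s = 62+24 = 86
k=6,j=5: odd sum, s = 86-5 = 81
k=6,j=6: even sum, s = 81+36 = 117
k=6,j=7: odd sum, s = 117-7 = 110
k=7,j=1: even sum, s = 110+7 = 117
k=7,j=2: odd sum, s = 117-2 = 115
k=7,j=3: even sum, s = 115+21 = 136
k=7,j=4: odd sum, s = 136-4 = 132
k=7,j=5: even sum, s = 132+35 = 167
k=7,j=6: odd sum, s = 167-6 = 161
k=7,j=7: even sum, s = 161+49 = 210
k=7,j=8: odd sum, s = 210-8 = 202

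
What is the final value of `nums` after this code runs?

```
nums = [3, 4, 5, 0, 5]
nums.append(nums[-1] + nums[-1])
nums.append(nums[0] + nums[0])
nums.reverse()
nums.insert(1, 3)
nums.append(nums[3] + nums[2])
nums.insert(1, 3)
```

append nums[-1]+nums[-1] = 5+5 = 10 → [3, 4, 5, 0, 5, 10]
append nums[0]+nums[0] = 3+3 = 6 → [3, 4, 5, 0, 5, 10, 6]
reverse → [6, 10, 5, 0, 5, 4, 3]
insert 3 at 1 → [6, 3, 10, 5, 0, 5, 4, 3]
append nums[3]+nums[2] = 5+10 = 15 → [6, 3, 10, 5, 0, 5, 4, 3, 15]
insert 3 at 1 → [6, 3, 3, 10, 5, 0, 5, 4, 3, 15]

[6, 3, 3, 10, 5, 0, 5, 4, 3, 15]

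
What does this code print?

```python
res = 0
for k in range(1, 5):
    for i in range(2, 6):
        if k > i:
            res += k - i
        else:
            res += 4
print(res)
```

k=1,i=2: not 1>2, res = 0+4 = 4
k=1,i=3: not 1>3, res = 4+4 = 8
k=1,i=4: not 1>4, res = 8+4 = 12
k=1,i=5: not 1>5, res = 12+4 = 16
k=2,i=2: not 2>2, res = 16+4 = 20
k=2,i=3: not 2>3, res = 20+4 = 24
k=2,i=4: not 2>4, res = 24+4 = 28
k=2,i=5: not 2>5, res = 28+4 = 32
k=3,i=2: 3>2, res = 32+1 = 33
k=3,i=3: not 3>3, res = 33+4 = 37
k=3,i=4: not 3>4, res = 37+4 = 41
k=3,i=5: not 3>5, res = 41+4 = 45
k=4,i=2: 4>2, res = 45+2 = 47
k=4,i=3: 4>3, res = 47+1 = 48
k=4,i=4: not 4>4, res = 48+4 = 52
k=4,i=5: not 4>5, res = 52+4 = 56

56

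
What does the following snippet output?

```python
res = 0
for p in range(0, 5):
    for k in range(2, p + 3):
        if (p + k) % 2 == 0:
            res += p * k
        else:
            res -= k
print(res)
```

p=0,k=2: even sum, res = 0+0 = 0
p=1,k=2: odd sum, res = 0-2 = -2
p=1,k=3: even sum, res = (-2)+3 = 1
p=2,k=2: even sum, res = 1+4 = 5
p=2,k=3: odd sum, res = 5-3 = 2
p=2,k=4: even sum, res = 2+8 = 10
p=3,k=2: odd sum, res = 10-2 = 8
p=3,k=3: even sum, res = 8+9 = 17
p=3,k=4: odd sum, res = 17-4 = 13
p=3,k=5: even sum, res = 13+15 = 28
p=4,k=2: even sum, res = 28+8 = 36
p=4,k=3: odd sum, res = 36-3 = 33
p=4,k=4: even sum, res = 33+16 = 49
p=4,k=5: odd sum, res = 49-5 = 44
p=4,k=6: even sum, res = 44+24 = 68

68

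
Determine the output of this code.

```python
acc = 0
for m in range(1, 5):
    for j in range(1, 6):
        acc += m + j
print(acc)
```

m=1,j=1: acc = 0+2 = 2
m=1,j=2: acc = 2+3 = 5
m=1,j=3: acc = 5+4 = 9
m=1,j=4: acc = 9+5 = 14
m=1,j=5: acc = 14+6 = 20
m=2,j=1: acc = 20+3 = 23
m=2,j=2: acc = 23+4 = 27
m=2,j=3: acc = 27+5 = 32
m=2,j=4: acc = 32+6 = 38
m=2,j=5: acc = 38+7 = 45
m=3,j=1: acc = 45+4 = 49
m=3,j=2: acc = 49+5 = 54
m=3,j=3: acc = 54+6 = 60
m=3,j=4: acc = 60+7 = 67
m=3,j=5: acc = 67+8 = 75
m=4,j=1: acc = 75+5 = 80
m=4,j=2: acc = 80+6 = 86
m=4,j=3: acc = 86+7 = 93
m=4,j=4: acc = 93+8 = 101
m=4,j=5: acc = 101+9 = 110

110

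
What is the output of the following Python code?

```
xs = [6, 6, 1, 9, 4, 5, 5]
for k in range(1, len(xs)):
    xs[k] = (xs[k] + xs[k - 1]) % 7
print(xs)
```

k=1: xs[1] = (6+6)%7 = 5 → [6, 5, 1, 9, 4, 5, 5]
k=2: xs[2] = (1+5)%7 = 6 → [6, 5, 6, 9, 4, 5, 5]
k=3: xs[3] = (9+6)%7 = 1 → [6, 5, 6, 1, 4, 5, 5]
k=4: xs[4] = (4+1)%7 = 5 → [6, 5, 6, 1, 5, 5, 5]
k=5: xs[5] = (5+5)%7 = 3 → [6, 5, 6, 1, 5, 3, 5]
k=6: xs[6] = (5+3)%7 = 1 → [6, 5, 6, 1, 5, 3, 1]

[6, 5, 6, 1, 5, 3, 1]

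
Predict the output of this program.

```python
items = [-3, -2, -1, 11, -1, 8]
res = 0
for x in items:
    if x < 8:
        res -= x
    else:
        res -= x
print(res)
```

-12

x=-3: <8, res = 0-(-3) = 3
x=-2: <8, res = 3-(-2) = 5
x=-1: <8, res = 5-(-1) = 6
x=11: not <8, res = 6-11 = -5
x=-1: <8, res = (-5)-(-1) = -4
x=8: not <8, res = (-4)-8 = -12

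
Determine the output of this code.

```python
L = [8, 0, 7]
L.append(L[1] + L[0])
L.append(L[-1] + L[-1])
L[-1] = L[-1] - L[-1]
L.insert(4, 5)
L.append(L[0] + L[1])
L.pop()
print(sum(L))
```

28

append L[1]+L[0] = 0+8 = 8 → [8, 0, 7, 8]
append L[-1]+L[-1] = 8+8 = 16 → [8, 0, 7, 8, 16]
L[-1] = L[-1]-L[-1] = 16-16 = 0 → [8, 0, 7, 8, 0]
insert 5 at 4 → [8, 0, 7, 8, 5, 0]
append L[0]+L[1] = 8+0 = 8 → [8, 0, 7, 8, 5, 0, 8]
pop() removes 8 → [8, 0, 7, 8, 5, 0]
sum = 28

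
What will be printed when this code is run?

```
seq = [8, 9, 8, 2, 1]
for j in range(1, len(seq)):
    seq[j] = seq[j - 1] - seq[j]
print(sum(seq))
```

-25

j=1: seq[1] = 8-9 = -1 → [8, -1, 8, 2, 1]
j=2: seq[2] = (-1)-8 = -9 → [8, -1, -9, 2, 1]
j=3: seq[3] = (-9)-2 = -11 → [8, -1, -9, -11, 1]
j=4: seq[4] = (-11)-1 = -12 → [8, -1, -9, -11, -12]
sum = -25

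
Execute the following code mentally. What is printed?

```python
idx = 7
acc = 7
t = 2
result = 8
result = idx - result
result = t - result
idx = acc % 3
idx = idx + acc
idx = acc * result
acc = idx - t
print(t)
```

result = 7-8 = -1
result = 2-(-1) = 3
idx = 7%3 = 1
idx = 1+7 = 8
idx = 7*3 = 21
acc = 21-2 = 19

2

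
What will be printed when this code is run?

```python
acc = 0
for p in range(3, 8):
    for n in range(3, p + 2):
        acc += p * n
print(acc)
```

540

p=3,n=3: acc = 0+9 = 9
p=3,n=4: acc = 9+12 = 21
p=4,n=3: acc = 21+12 = 33
p=4,n=4: acc = 33+16 = 49
p=4,n=5: acc = 49+20 = 69
p=5,n=3: acc = 69+15 = 84
p=5,n=4: acc = 84+20 = 104
p=5,n=5: acc = 104+25 = 129
p=5,n=6: acc = 129+30 = 159
p=6,n=3: acc = 159+18 = 177
p=6,n=4: acc = 177+24 = 201
p=6,n=5: acc = 201+30 = 231
p=6,n=6: acc = 231+36 = 267
p=6,n=7: acc = 267+42 = 309
p=7,n=3: acc = 309+21 = 330
p=7,n=4: acc = 330+28 = 358
p=7,n=5: acc = 358+35 = 393
p=7,n=6: acc = 393+42 = 435
p=7,n=7: acc = 435+49 = 484
p=7,n=8: acc = 484+56 = 540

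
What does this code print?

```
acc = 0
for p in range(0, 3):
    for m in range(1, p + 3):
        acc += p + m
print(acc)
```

30

p=0,m=1: acc = 0+1 = 1
p=0,m=2: acc = 1+2 = 3
p=1,m=1: acc = 3+2 = 5
p=1,m=2: acc = 5+3 = 8
p=1,m=3: acc = 8+4 = 12
p=2,m=1: acc = 12+3 = 15
p=2,m=2: acc = 15+4 = 19
p=2,m=3: acc = 19+5 = 24
p=2,m=4: acc = 24+6 = 30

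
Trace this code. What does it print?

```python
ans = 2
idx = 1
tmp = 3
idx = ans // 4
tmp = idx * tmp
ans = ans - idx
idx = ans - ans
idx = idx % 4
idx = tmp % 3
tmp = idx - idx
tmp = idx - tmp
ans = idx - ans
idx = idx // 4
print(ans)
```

-2

idx = 2//4 = 0
tmp = 0*3 = 0
ans = 2-0 = 2
idx = 2-2 = 0
idx = 0%4 = 0
idx = 0%3 = 0
tmp = 0-0 = 0
tmp = 0-0 = 0
ans = 0-2 = -2
idx = 0//4 = 0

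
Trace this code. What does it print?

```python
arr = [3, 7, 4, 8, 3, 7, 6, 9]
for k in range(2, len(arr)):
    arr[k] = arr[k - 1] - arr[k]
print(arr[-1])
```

-30

k=2: arr[2] = 7-4 = 3 → [3, 7, 3, 8, 3, 7, 6, 9]
k=3: arr[3] = 3-8 = -5 → [3, 7, 3, -5, 3, 7, 6, 9]
k=4: arr[4] = (-5)-3 = -8 → [3, 7, 3, -5, -8, 7, 6, 9]
k=5: arr[5] = (-8)-7 = -15 → [3, 7, 3, -5, -8, -15, 6, 9]
k=6: arr[6] = (-15)-6 = -21 → [3, 7, 3, -5, -8, -15, -21, 9]
k=7: arr[7] = (-21)-9 = -30 → [3, 7, 3, -5, -8, -15, -21, -30]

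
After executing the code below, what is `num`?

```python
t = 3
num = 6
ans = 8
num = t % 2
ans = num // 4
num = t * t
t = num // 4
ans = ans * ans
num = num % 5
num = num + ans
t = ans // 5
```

num = 3%2 = 1
ans = 1//4 = 0
num = 3*3 = 9
t = 9//4 = 2
ans = 0*0 = 0
num = 9%5 = 4
num = 4+0 = 4
t = 0//5 = 0

4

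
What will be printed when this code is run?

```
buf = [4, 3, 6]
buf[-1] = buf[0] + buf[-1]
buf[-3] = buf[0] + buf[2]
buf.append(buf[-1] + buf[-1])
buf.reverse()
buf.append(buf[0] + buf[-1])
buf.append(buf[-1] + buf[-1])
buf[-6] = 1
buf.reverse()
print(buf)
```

[68, 34, 14, 3, 10, 1]

buf[-1] = buf[0]+buf[-1] = 4+6 = 10 → [4, 3, 10]
buf[-3] = buf[0]+buf[2] = 4+10 = 14 → [14, 3, 10]
append buf[-1]+buf[-1] = 10+10 = 20 → [14, 3, 10, 20]
reverse → [20, 10, 3, 14]
append buf[0]+buf[-1] = 20+14 = 34 → [20, 10, 3, 14, 34]
append buf[-1]+buf[-1] = 34+34 = 68 → [20, 10, 3, 14, 34, 68]
buf[-6] = 1 → [1, 10, 3, 14, 34, 68]
reverse → [68, 34, 14, 3, 10, 1]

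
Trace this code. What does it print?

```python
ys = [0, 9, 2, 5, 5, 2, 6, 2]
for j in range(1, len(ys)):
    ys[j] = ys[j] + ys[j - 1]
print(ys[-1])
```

31

j=1: ys[1] = 9+0 = 9 → [0, 9, 2, 5, 5, 2, 6, 2]
j=2: ys[2] = 2+9 = 11 → [0, 9, 11, 5, 5, 2, 6, 2]
j=3: ys[3] = 5+11 = 16 → [0, 9, 11, 16, 5, 2, 6, 2]
j=4: ys[4] = 5+16 = 21 → [0, 9, 11, 16, 21, 2, 6, 2]
j=5: ys[5] = 2+21 = 23 → [0, 9, 11, 16, 21, 23, 6, 2]
j=6: ys[6] = 6+23 = 29 → [0, 9, 11, 16, 21, 23, 29, 2]
j=7: ys[7] = 2+29 = 31 → [0, 9, 11, 16, 21, 23, 29, 31]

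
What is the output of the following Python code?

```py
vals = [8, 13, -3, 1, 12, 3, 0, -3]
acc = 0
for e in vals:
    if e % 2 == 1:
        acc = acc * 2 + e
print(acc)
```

191

e=8: not odd
e=13: odd, acc = 0*2+13 = 13
e=-3: odd, acc = 13*2+(-3) = 23
e=1: odd, acc = 23*2+1 = 47
e=12: not odd
e=3: odd, acc = 47*2+3 = 97
e=0: not odd
e=-3: odd, acc = 97*2+(-3) = 191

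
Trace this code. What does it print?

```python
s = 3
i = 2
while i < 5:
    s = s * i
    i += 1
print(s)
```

i=2: s = 3*2 = 6
i=3: s = 6*3 = 18
i=4: s = 18*4 = 72

72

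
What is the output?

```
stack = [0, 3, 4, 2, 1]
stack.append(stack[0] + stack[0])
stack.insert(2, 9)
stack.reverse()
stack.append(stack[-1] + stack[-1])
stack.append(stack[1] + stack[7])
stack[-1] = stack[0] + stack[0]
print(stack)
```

append stack[0]+stack[0] = 0+0 = 0 → [0, 3, 4, 2, 1, 0]
insert 9 at 2 → [0, 3, 9, 4, 2, 1, 0]
reverse → [0, 1, 2, 4, 9, 3, 0]
append stack[-1]+stack[-1] = 0+0 = 0 → [0, 1, 2, 4, 9, 3, 0, 0]
append stack[1]+stack[7] = 1+0 = 1 → [0, 1, 2, 4, 9, 3, 0, 0, 1]
stack[-1] = stack[0]+stack[0] = 0+0 = 0 → [0, 1, 2, 4, 9, 3, 0, 0, 0]

[0, 1, 2, 4, 9, 3, 0, 0, 0]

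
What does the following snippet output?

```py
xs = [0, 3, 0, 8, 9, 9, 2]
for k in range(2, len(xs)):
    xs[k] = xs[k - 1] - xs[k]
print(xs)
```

k=2: xs[2] = 3-0 = 3 → [0, 3, 3, 8, 9, 9, 2]
k=3: xs[3] = 3-8 = -5 → [0, 3, 3, -5, 9, 9, 2]
k=4: xs[4] = (-5)-9 = -14 → [0, 3, 3, -5, -14, 9, 2]
k=5: xs[5] = (-14)-9 = -23 → [0, 3, 3, -5, -14, -23, 2]
k=6: xs[6] = (-23)-2 = -25 → [0, 3, 3, -5, -14, -23, -25]

[0, 3, 3, -5, -14, -23, -25]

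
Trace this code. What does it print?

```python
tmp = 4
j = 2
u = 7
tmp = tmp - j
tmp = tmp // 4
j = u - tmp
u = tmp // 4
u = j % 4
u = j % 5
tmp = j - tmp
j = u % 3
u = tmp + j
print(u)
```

tmp = 4-2 = 2
tmp = 2//4 = 0
j = 7-0 = 7
u = 0//4 = 0
u = 7%4 = 3
u = 7%5 = 2
tmp = 7-0 = 7
j = 2%3 = 2
u = 7+2 = 9

9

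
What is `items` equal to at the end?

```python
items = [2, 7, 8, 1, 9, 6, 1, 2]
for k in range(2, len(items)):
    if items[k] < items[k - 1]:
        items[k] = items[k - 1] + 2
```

[2, 7, 8, 10, 12, 14, 16, 18]

k=2: 8>=7, unchanged → [2, 7, 8, 1, 9, 6, 1, 2]
k=3: 1<8, items[3] = 8+2 = 10 → [2, 7, 8, 10, 9, 6, 1, 2]
k=4: 9<10, items[4] = 10+2 = 12 → [2, 7, 8, 10, 12, 6, 1, 2]
k=5: 6<12, items[5] = 12+2 = 14 → [2, 7, 8, 10, 12, 14, 1, 2]
k=6: 1<14, items[6] = 14+2 = 16 → [2, 7, 8, 10, 12, 14, 16, 2]
k=7: 2<16, items[7] = 16+2 = 18 → [2, 7, 8, 10, 12, 14, 16, 18]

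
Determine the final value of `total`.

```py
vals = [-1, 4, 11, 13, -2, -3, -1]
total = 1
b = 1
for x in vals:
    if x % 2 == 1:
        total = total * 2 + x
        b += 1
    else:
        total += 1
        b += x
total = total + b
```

177

x=-1: odd, total = 1*2+(-1) = 1; b=2
x=4: not odd, total = 1+1 = 2; b=6
x=11: odd, total = 2*2+11 = 15; b=7
x=13: odd, total = 15*2+13 = 43; b=8
x=-2: not odd, total = 43+1 = 44; b=6
x=-3: odd, total = 44*2+(-3) = 85; b=7
x=-1: odd, total = 85*2+(-1) = 169; b=8
total+b = 169+8 = 177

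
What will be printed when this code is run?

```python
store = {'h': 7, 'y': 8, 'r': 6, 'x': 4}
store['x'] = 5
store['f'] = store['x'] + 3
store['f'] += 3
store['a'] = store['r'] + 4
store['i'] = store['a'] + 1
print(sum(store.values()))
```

store['x'] = 5 → {'h': 7, 'y': 8, 'r': 6, 'x': 5}
store['f'] = store['x']+3 = 8 → {'h': 7, 'y': 8, 'r': 6, 'x': 5, 'f': 8}
store['f'] = 8+3 = 11 → {'h': 7, 'y': 8, 'r': 6, 'x': 5, 'f': 11}
store['a'] = store['r']+4 = 10 → {'h': 7, 'y': 8, 'r': 6, 'x': 5, 'f': 11, 'a': 10}
store['i'] = store['a']+1 = 11 → {'h': 7, 'y': 8, 'r': 6, 'x': 5, 'f': 11, 'a': 10, 'i': 11}
sum of values = 58

58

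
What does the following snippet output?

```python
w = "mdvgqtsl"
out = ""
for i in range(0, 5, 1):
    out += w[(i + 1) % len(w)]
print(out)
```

i=0: add w[1]='d' → 'd'
i=1: add w[2]='v' → 'dv'
i=2: add w[3]='g' → 'dvg'
i=3: add w[4]='q' → 'dvgq'
i=4: add w[5]='t' → 'dvgqt'

dvgqt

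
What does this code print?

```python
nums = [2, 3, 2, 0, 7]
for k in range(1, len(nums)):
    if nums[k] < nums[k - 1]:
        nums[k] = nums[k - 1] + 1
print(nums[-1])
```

7

k=1: 3>=2, unchanged → [2, 3, 2, 0, 7]
k=2: 2<3, nums[2] = 3+1 = 4 → [2, 3, 4, 0, 7]
k=3: 0<4, nums[3] = 4+1 = 5 → [2, 3, 4, 5, 7]
k=4: 7>=5, unchanged → [2, 3, 4, 5, 7]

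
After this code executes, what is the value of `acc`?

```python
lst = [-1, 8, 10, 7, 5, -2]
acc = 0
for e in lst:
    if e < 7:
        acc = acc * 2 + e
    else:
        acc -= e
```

-96

e=-1: <7, acc = 0*2+(-1) = -1
e=8: not <7, acc = (-1)-8 = -9
e=10: not <7, acc = (-9)-10 = -19
e=7: not <7, acc = (-19)-7 = -26
e=5: <7, acc = (-26)*2+5 = -47
e=-2: <7, acc = (-47)*2+(-2) = -96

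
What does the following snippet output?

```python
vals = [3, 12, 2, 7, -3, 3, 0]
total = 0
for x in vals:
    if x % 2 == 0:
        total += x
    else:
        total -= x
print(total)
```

x=3: not even, total = 0-3 = -3
x=12: even, total = (-3)+12 = 9
x=2: even, total = 9+2 = 11
x=7: not even, total = 11-7 = 4
x=-3: not even, total = 4-(-3) = 7
x=3: not even, total = 7-3 = 4
x=0: even, total = 4+0 = 4

4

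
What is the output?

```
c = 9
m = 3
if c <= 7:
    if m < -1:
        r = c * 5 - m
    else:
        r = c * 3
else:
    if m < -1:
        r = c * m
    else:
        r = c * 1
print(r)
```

c=9, m=3
c <= 7 is False; m < -1 is False
→ r = c * 1 = 9

9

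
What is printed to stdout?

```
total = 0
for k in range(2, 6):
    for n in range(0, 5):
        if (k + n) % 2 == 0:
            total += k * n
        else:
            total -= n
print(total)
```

k=2,n=0: even sum, total = 0+0 = 0
k=2,n=1: odd sum, total = 0-1 = -1
k=2,n=2: even sum, total = (-1)+4 = 3
k=2,n=3: odd sum, total = 3-3 = 0
k=2,n=4: even sum, total = 0+8 = 8
k=3,n=0: odd sum, total = 8-0 = 8
k=3,n=1: even sum, total = 8+3 = 11
k=3,n=2: odd sum, total = 11-2 = 9
k=3,n=3: even sum, total = 9+9 = 18
k=3,n=4: odd sum, total = 18-4 = 14
k=4,n=0: even sum, total = 14+0 = 14
k=4,n=1: odd sum, total = 14-1 = 13
k=4,n=2: even sum, total = 13+8 = 21
k=4,n=3: odd sum, total = 21-3 = 18
k=4,n=4: even sum, total = 18+16 = 34
k=5,n=0: odd sum, total = 34-0 = 34
k=5,n=1: even sum, total = 34+5 = 39
k=5,n=2: odd sum, total = 39-2 = 37
k=5,n=3: even sum, total = 37+15 = 52
k=5,n=4: odd sum, total = 52-4 = 48

48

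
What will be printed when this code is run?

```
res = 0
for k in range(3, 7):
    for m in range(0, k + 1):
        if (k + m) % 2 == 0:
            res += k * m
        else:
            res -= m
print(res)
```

132

k=3,m=0: odd sum, res = 0-0 = 0
k=3,m=1: even sum, res = 0+3 = 3
k=3,m=2: odd sum, res = 3-2 = 1
k=3,m=3: even sum, res = 1+9 = 10
k=4,m=0: even sum, res = 10+0 = 10
k=4,m=1: odd sum, res = 10-1 = 9
k=4,m=2: even sum, res = 9+8 = 17
k=4,m=3: odd sum, res = 17-3 = 14
k=4,m=4: even sum, res = 14+16 = 30
k=5,m=0: odd sum, res = 30-0 = 30
k=5,m=1: even sum, res = 30+5 = 35
k=5,m=2: odd sum, res = 35-2 = 33
k=5,m=3: even sum, res = 33+15 = 48
k=5,m=4: odd sum, res = 48-4 = 44
k=5,m=5: even sum, res = 44+25 = 69
k=6,m=0: even sum, res = 69+0 = 69
k=6,m=1: odd sum, res = 69-1 = 68
k=6,m=2: even sum, res = 68+12 = 80
k=6,m=3: odd sum, res = 80-3 = 77
k=6,m=4: even sum, res = 77+24 = 101
k=6,m=5: odd sum, res = 101-5 = 96
k=6,m=6: even sum, res = 96+36 = 132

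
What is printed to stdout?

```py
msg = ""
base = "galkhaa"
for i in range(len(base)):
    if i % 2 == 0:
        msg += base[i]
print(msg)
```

i=0: add 'g' → 'g'
i=1: skip
i=2: add 'l' → 'gl'
i=3: skip
i=4: add 'h' → 'glh'
i=5: skip
i=6: add 'a' → 'glha'

glha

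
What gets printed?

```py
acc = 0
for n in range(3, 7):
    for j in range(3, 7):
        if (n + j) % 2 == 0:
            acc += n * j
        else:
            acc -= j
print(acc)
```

n=3,j=3: even sum, acc = 0+9 = 9
n=3,j=4: odd sum, acc = 9-4 = 5
n=3,j=5: even sum, acc = 5+15 = 20
n=3,j=6: odd sum, acc = 20-6 = 14
n=4,j=3: odd sum, acc = 14-3 = 11
n=4,j=4: even sum, acc = 11+16 = 27
n=4,j=5: odd sum, acc = 27-5 = 22
n=4,j=6: even sum, acc = 22+24 = 46
n=5,j=3: even sum, acc = 46+15 = 61
n=5,j=4: odd sum, acc = 61-4 = 57
n=5,j=5: even sum, acc = 57+25 = 82
n=5,j=6: odd sum, acc = 82-6 = 76
n=6,j=3: odd sum, acc = 76-3 = 73
n=6,j=4: even sum, acc = 73+24 = 97
n=6,j=5: odd sum, acc = 97-5 = 92
n=6,j=6: even sum, acc = 92+36 = 128

128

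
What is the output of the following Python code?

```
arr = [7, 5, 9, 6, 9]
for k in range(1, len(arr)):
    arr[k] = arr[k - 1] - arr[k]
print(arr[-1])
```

k=1: arr[1] = 7-5 = 2 → [7, 2, 9, 6, 9]
k=2: arr[2] = 2-9 = -7 → [7, 2, -7, 6, 9]
k=3: arr[3] = (-7)-6 = -13 → [7, 2, -7, -13, 9]
k=4: arr[4] = (-13)-9 = -22 → [7, 2, -7, -13, -22]

-22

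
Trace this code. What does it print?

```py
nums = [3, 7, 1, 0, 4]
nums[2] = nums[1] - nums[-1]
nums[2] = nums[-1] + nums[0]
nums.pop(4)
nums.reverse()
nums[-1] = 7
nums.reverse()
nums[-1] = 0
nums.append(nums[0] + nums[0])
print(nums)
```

[7, 7, 7, 0, 14]

nums[2] = nums[1]-nums[-1] = 7-4 = 3 → [3, 7, 3, 0, 4]
nums[2] = nums[-1]+nums[0] = 4+3 = 7 → [3, 7, 7, 0, 4]
pop(4) removes 4 → [3, 7, 7, 0]
reverse → [0, 7, 7, 3]
nums[-1] = 7 → [0, 7, 7, 7]
reverse → [7, 7, 7, 0]
nums[-1] = 0 → [7, 7, 7, 0]
append nums[0]+nums[0] = 7+7 = 14 → [7, 7, 7, 0, 14]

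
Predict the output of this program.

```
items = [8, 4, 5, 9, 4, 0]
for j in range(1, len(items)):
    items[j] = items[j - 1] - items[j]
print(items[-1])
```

-14

j=1: items[1] = 8-4 = 4 → [8, 4, 5, 9, 4, 0]
j=2: items[2] = 4-5 = -1 → [8, 4, -1, 9, 4, 0]
j=3: items[3] = (-1)-9 = -10 → [8, 4, -1, -10, 4, 0]
j=4: items[4] = (-10)-4 = -14 → [8, 4, -1, -10, -14, 0]
j=5: items[5] = (-14)-0 = -14 → [8, 4, -1, -10, -14, -14]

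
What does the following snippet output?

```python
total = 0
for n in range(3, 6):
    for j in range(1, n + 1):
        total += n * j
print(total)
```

n=3,j=1: total = 0+3 = 3
n=3,j=2: total = 3+6 = 9
n=3,j=3: total = 9+9 = 18
n=4,j=1: total = 18+4 = 22
n=4,j=2: total = 22+8 = 30
n=4,j=3: total = 30+12 = 42
n=4,j=4: total = 42+16 = 58
n=5,j=1: total = 58+5 = 63
n=5,j=2: total = 63+10 = 73
n=5,j=3: total = 73+15 = 88
n=5,j=4: total = 88+20 = 108
n=5,j=5: total = 108+25 = 133

133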